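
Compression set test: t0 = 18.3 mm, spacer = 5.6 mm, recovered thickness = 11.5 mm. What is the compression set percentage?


CS = (t0 - recovered) / (t0 - ts) * 100
= (18.3 - 11.5) / (18.3 - 5.6) * 100
= 6.8 / 12.7 * 100
= 53.5%

53.5%


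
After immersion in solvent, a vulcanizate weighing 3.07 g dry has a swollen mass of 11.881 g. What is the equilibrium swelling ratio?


Q = W_swollen / W_dry
Q = 11.881 / 3.07
Q = 3.87

Q = 3.87


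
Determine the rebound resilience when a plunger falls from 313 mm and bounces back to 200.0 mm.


Resilience = h_rebound / h_drop * 100
= 200.0 / 313 * 100
= 63.9%

63.9%


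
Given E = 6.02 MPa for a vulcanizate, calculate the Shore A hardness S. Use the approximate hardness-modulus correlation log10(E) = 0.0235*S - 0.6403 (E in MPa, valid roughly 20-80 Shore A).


log10(E) = 0.0235*S - 0.6403  =>  S = (log10(E) + 0.6403) / 0.0235
log10(6.02) = 0.779596
S = (0.779596 + 0.6403) / 0.0235 = 1.419896 / 0.0235
S = 60.4

Shore A = 60.4


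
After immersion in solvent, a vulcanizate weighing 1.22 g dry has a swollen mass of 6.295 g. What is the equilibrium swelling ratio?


Q = W_swollen / W_dry
Q = 6.295 / 1.22
Q = 5.16

Q = 5.16


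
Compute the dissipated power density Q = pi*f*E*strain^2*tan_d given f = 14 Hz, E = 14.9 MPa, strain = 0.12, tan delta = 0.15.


Q = pi * f * E * strain^2 * tan_d
= pi * 14 * 14.9 * 0.12^2 * 0.15
= pi * 14 * 14.9 * 0.0144 * 0.15
= 1.4155

Q = 1.4155


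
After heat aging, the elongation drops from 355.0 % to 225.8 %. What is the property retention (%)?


Retention = aged / original * 100
= 225.8 / 355.0 * 100
= 63.6%

63.6%


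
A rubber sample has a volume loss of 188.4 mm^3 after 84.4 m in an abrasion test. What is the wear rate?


Rate = volume_loss / distance
= 188.4 / 84.4
= 2.232 mm^3/m

2.232 mm^3/m


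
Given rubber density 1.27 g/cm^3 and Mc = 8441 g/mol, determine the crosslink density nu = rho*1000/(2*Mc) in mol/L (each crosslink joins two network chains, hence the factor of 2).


nu = rho * 1000 / (2 * Mc)
nu = 1.27 * 1000 / (2 * 8441)
nu = 1270.0 / 16882
nu = 0.0752 mol/L

0.0752 mol/L


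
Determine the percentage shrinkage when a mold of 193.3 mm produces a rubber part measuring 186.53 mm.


Shrinkage = (mold - part) / mold * 100
= (193.3 - 186.53) / 193.3 * 100
= 6.77 / 193.3 * 100
= 3.5%

3.5%


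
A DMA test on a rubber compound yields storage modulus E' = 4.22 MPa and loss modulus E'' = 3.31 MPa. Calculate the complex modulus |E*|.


|E*| = sqrt(E'^2 + E''^2)
= sqrt(4.22^2 + 3.31^2)
= sqrt(17.8084 + 10.9561)
= 5.363 MPa

5.363 MPa


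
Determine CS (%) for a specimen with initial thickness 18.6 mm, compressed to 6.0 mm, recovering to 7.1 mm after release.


CS = (t0 - recovered) / (t0 - ts) * 100
= (18.6 - 7.1) / (18.6 - 6.0) * 100
= 11.5 / 12.6 * 100
= 91.3%

91.3%


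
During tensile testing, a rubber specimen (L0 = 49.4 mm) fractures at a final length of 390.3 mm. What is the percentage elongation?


Elongation = (Lf - L0) / L0 * 100
= (390.3 - 49.4) / 49.4 * 100
= 340.9 / 49.4 * 100
= 690.1%

690.1%


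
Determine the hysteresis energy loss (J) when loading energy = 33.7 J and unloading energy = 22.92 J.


Hysteresis loss = loading - unloading
= 33.7 - 22.92
= 10.78 J

10.78 J


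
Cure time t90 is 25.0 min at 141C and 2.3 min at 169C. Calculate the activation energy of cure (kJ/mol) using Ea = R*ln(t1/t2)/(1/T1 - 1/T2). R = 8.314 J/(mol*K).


T1 = 414.15 K, T2 = 442.15 K
1/T1 - 1/T2 = 1.5291e-04
ln(t1/t2) = ln(25.0/2.3) = 2.3860
Ea = 8.314 * 2.3860 / 1.5291e-04 = 129730.9691 J/mol
Ea = 129.73 kJ/mol

129.73 kJ/mol


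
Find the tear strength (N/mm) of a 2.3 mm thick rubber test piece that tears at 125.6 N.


Tear strength = force / thickness
= 125.6 / 2.3
= 54.61 N/mm

54.61 N/mm


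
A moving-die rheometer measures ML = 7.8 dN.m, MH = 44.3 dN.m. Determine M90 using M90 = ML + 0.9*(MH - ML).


M90 = ML + 0.9 * (MH - ML)
M90 = 7.8 + 0.9 * (44.3 - 7.8)
M90 = 7.8 + 0.9 * 36.5
M90 = 40.65 dN.m

40.65 dN.m


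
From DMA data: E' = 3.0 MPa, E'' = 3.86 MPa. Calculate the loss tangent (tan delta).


tan delta = E'' / E'
= 3.86 / 3.0
= 1.2867

tan delta = 1.2867


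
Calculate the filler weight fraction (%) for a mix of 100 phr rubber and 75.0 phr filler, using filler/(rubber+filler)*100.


Filler % = filler / (rubber + filler) * 100
= 75.0 / (100 + 75.0) * 100
= 75.0 / 175.0 * 100
= 42.86%

42.86%


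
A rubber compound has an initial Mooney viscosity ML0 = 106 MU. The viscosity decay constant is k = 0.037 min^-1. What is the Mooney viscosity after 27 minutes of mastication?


ML = ML0 * exp(-k * t)
ML = 106 * exp(-0.037 * 27)
ML = 106 * 0.3682
ML = 39.03 MU

39.03 MU


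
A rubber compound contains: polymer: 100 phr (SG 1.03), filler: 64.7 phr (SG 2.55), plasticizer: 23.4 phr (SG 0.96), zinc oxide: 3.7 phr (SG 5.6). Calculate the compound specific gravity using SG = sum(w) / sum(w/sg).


Sum of weights = 191.8
Volume contributions:
  polymer: 100/1.03 = 97.0874
  filler: 64.7/2.55 = 25.3725
  plasticizer: 23.4/0.96 = 24.3750
  zinc oxide: 3.7/5.6 = 0.6607
Sum of volumes = 147.4956
SG = 191.8 / 147.4956 = 1.3

SG = 1.3


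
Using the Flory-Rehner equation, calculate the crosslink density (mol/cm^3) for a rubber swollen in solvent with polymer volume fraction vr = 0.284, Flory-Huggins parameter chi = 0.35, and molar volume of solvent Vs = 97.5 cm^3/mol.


ln(1 - vr) = ln(1 - 0.284) = -0.3341
Numerator = -((-0.3341) + 0.284 + 0.35 * 0.284^2) = 0.0218
Denominator = 97.5 * (0.284^(1/3) - 0.284/2) = 50.2431
nu = 0.0218 / 50.2431 = 4.3480e-04 mol/cm^3

4.3480e-04 mol/cm^3


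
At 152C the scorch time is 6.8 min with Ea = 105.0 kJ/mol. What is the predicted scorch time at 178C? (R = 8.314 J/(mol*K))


Convert temperatures: T1 = 152 + 273.15 = 425.15 K, T2 = 178 + 273.15 = 451.15 K
ts2_new = 6.8 * exp(105000 / 8.314 * (1/451.15 - 1/425.15))
1/T2 - 1/T1 = -1.3555e-04
ts2_new = 1.23 min

1.23 min


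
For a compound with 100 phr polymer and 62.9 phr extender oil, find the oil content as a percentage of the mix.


Oil % = oil / (100 + oil) * 100
= 62.9 / (100 + 62.9) * 100
= 62.9 / 162.9 * 100
= 38.61%

38.61%


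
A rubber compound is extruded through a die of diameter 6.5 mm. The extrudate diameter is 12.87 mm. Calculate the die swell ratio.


Die swell ratio = D_extrudate / D_die
= 12.87 / 6.5
= 1.98

Die swell = 1.98


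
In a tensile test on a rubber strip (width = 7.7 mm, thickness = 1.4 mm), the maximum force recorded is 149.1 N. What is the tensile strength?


Area = width * thickness = 7.7 * 1.4 = 10.78 mm^2
TS = force / area = 149.1 / 10.78 = 13.83 MPa

13.83 MPa


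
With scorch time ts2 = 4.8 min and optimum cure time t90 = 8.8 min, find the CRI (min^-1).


CRI = 100 / (t90 - ts2)
= 100 / (8.8 - 4.8)
= 100 / 4.0
= 25.0 min^-1

25.0 min^-1


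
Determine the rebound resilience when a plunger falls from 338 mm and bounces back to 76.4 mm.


Resilience = h_rebound / h_drop * 100
= 76.4 / 338 * 100
= 22.6%

22.6%


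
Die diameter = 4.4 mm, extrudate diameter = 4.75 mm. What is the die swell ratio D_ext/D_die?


Die swell ratio = D_extrudate / D_die
= 4.75 / 4.4
= 1.08

Die swell = 1.08


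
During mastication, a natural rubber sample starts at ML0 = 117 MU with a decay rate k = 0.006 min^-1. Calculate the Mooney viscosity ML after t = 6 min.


ML = ML0 * exp(-k * t)
ML = 117 * exp(-0.006 * 6)
ML = 117 * 0.9646
ML = 112.86 MU

112.86 MU


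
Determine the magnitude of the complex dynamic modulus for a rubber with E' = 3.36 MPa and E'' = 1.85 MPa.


|E*| = sqrt(E'^2 + E''^2)
= sqrt(3.36^2 + 1.85^2)
= sqrt(11.2896 + 3.4225)
= 3.836 MPa

3.836 MPa


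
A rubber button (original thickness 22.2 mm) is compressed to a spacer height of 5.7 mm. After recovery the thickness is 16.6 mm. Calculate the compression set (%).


CS = (t0 - recovered) / (t0 - ts) * 100
= (22.2 - 16.6) / (22.2 - 5.7) * 100
= 5.6 / 16.5 * 100
= 33.9%

33.9%


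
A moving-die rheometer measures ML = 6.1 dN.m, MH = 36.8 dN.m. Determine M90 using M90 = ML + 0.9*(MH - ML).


M90 = ML + 0.9 * (MH - ML)
M90 = 6.1 + 0.9 * (36.8 - 6.1)
M90 = 6.1 + 0.9 * 30.7
M90 = 33.73 dN.m

33.73 dN.m


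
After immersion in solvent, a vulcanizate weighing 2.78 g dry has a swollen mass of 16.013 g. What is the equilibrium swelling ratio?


Q = W_swollen / W_dry
Q = 16.013 / 2.78
Q = 5.76

Q = 5.76


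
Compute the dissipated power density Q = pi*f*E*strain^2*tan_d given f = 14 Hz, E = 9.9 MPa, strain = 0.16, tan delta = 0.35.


Q = pi * f * E * strain^2 * tan_d
= pi * 14 * 9.9 * 0.16^2 * 0.35
= pi * 14 * 9.9 * 0.0256 * 0.35
= 3.9014

Q = 3.9014


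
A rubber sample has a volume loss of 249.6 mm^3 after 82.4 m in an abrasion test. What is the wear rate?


Rate = volume_loss / distance
= 249.6 / 82.4
= 3.029 mm^3/m

3.029 mm^3/m


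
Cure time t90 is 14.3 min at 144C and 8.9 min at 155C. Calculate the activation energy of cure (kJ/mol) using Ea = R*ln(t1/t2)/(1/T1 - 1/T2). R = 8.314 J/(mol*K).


T1 = 417.15 K, T2 = 428.15 K
1/T1 - 1/T2 = 6.1589e-05
ln(t1/t2) = ln(14.3/8.9) = 0.4742
Ea = 8.314 * 0.4742 / 6.1589e-05 = 64013.9529 J/mol
Ea = 64.01 kJ/mol

64.01 kJ/mol


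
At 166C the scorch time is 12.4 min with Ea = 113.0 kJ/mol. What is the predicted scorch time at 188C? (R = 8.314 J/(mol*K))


Convert temperatures: T1 = 166 + 273.15 = 439.15 K, T2 = 188 + 273.15 = 461.15 K
ts2_new = 12.4 * exp(113000 / 8.314 * (1/461.15 - 1/439.15))
1/T2 - 1/T1 = -1.0863e-04
ts2_new = 2.83 min

2.83 min


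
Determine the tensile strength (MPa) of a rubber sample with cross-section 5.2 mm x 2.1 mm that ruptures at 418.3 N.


Area = width * thickness = 5.2 * 2.1 = 10.92 mm^2
TS = force / area = 418.3 / 10.92 = 38.31 MPa

38.31 MPa


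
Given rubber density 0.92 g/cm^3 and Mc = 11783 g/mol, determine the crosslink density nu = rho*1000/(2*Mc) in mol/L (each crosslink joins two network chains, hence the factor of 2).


nu = rho * 1000 / (2 * Mc)
nu = 0.92 * 1000 / (2 * 11783)
nu = 920.0 / 23566
nu = 0.0390 mol/L

0.0390 mol/L


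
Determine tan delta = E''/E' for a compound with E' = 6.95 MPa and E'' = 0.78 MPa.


tan delta = E'' / E'
= 0.78 / 6.95
= 0.1122

tan delta = 0.1122


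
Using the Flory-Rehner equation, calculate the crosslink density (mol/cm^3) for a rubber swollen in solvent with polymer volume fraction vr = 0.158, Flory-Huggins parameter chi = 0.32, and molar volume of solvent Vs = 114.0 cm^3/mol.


ln(1 - vr) = ln(1 - 0.158) = -0.1720
Numerator = -((-0.1720) + 0.158 + 0.32 * 0.158^2) = 0.0060
Denominator = 114.0 * (0.158^(1/3) - 0.158/2) = 52.6238
nu = 0.0060 / 52.6238 = 1.1377e-04 mol/cm^3

1.1377e-04 mol/cm^3


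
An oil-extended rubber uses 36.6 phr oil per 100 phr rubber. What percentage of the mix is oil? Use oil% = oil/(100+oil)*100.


Oil % = oil / (100 + oil) * 100
= 36.6 / (100 + 36.6) * 100
= 36.6 / 136.6 * 100
= 26.79%

26.79%


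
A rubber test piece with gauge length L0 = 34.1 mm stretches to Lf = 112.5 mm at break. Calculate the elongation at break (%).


Elongation = (Lf - L0) / L0 * 100
= (112.5 - 34.1) / 34.1 * 100
= 78.4 / 34.1 * 100
= 229.9%

229.9%


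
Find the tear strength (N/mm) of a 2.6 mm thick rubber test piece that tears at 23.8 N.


Tear strength = force / thickness
= 23.8 / 2.6
= 9.15 N/mm

9.15 N/mm


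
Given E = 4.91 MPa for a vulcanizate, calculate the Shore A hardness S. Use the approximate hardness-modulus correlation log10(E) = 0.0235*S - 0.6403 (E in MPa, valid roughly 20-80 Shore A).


log10(E) = 0.0235*S - 0.6403  =>  S = (log10(E) + 0.6403) / 0.0235
log10(4.91) = 0.691081
S = (0.691081 + 0.6403) / 0.0235 = 1.331381 / 0.0235
S = 56.7

Shore A = 56.7


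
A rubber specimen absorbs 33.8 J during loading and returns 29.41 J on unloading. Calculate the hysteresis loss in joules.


Hysteresis loss = loading - unloading
= 33.8 - 29.41
= 4.39 J

4.39 J


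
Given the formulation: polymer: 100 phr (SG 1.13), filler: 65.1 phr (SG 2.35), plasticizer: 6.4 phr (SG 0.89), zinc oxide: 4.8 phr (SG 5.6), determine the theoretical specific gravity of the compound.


Sum of weights = 176.3
Volume contributions:
  polymer: 100/1.13 = 88.4956
  filler: 65.1/2.35 = 27.7021
  plasticizer: 6.4/0.89 = 7.1910
  zinc oxide: 4.8/5.6 = 0.8571
Sum of volumes = 124.2459
SG = 176.3 / 124.2459 = 1.419

SG = 1.419


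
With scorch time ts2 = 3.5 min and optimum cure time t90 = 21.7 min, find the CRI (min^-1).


CRI = 100 / (t90 - ts2)
= 100 / (21.7 - 3.5)
= 100 / 18.2
= 5.49 min^-1

5.49 min^-1


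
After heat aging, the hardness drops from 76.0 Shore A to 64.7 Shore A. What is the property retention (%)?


Retention = aged / original * 100
= 64.7 / 76.0 * 100
= 85.1%

85.1%


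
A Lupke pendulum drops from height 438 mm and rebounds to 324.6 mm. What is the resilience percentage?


Resilience = h_rebound / h_drop * 100
= 324.6 / 438 * 100
= 74.1%

74.1%


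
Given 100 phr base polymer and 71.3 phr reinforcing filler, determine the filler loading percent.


Filler % = filler / (rubber + filler) * 100
= 71.3 / (100 + 71.3) * 100
= 71.3 / 171.3 * 100
= 41.62%

41.62%


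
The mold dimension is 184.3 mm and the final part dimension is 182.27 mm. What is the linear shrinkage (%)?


Shrinkage = (mold - part) / mold * 100
= (184.3 - 182.27) / 184.3 * 100
= 2.03 / 184.3 * 100
= 1.1%

1.1%


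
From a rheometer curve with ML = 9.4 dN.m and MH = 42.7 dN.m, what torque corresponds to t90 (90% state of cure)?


M90 = ML + 0.9 * (MH - ML)
M90 = 9.4 + 0.9 * (42.7 - 9.4)
M90 = 9.4 + 0.9 * 33.3
M90 = 39.37 dN.m

39.37 dN.m


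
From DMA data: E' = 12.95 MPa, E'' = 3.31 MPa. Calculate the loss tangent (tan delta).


tan delta = E'' / E'
= 3.31 / 12.95
= 0.2556

tan delta = 0.2556


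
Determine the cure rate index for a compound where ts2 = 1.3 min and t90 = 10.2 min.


CRI = 100 / (t90 - ts2)
= 100 / (10.2 - 1.3)
= 100 / 8.9
= 11.24 min^-1

11.24 min^-1


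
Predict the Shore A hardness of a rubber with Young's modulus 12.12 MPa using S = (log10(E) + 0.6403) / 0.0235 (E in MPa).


log10(E) = 0.0235*S - 0.6403  =>  S = (log10(E) + 0.6403) / 0.0235
log10(12.12) = 1.083503
S = (1.083503 + 0.6403) / 0.0235 = 1.723803 / 0.0235
S = 73.4

Shore A = 73.4


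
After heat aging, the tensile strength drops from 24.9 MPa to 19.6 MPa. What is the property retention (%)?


Retention = aged / original * 100
= 19.6 / 24.9 * 100
= 78.7%

78.7%


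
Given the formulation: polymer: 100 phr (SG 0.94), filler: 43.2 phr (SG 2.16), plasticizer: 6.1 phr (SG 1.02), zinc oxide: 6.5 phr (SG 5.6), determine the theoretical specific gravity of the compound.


Sum of weights = 155.8
Volume contributions:
  polymer: 100/0.94 = 106.3830
  filler: 43.2/2.16 = 20.0000
  plasticizer: 6.1/1.02 = 5.9804
  zinc oxide: 6.5/5.6 = 1.1607
Sum of volumes = 133.5241
SG = 155.8 / 133.5241 = 1.167

SG = 1.167


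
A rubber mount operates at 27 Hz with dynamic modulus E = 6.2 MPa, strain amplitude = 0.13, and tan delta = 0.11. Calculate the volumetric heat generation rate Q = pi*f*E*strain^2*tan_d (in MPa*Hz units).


Q = pi * f * E * strain^2 * tan_d
= pi * 27 * 6.2 * 0.13^2 * 0.11
= pi * 27 * 6.2 * 0.0169 * 0.11
= 0.9777

Q = 0.9777


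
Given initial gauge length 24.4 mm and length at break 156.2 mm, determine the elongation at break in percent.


Elongation = (Lf - L0) / L0 * 100
= (156.2 - 24.4) / 24.4 * 100
= 131.8 / 24.4 * 100
= 540.2%

540.2%


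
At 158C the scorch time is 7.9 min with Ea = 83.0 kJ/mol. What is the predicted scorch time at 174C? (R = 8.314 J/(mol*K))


Convert temperatures: T1 = 158 + 273.15 = 431.15 K, T2 = 174 + 273.15 = 447.15 K
ts2_new = 7.9 * exp(83000 / 8.314 * (1/447.15 - 1/431.15))
1/T2 - 1/T1 = -8.2992e-05
ts2_new = 3.45 min

3.45 min


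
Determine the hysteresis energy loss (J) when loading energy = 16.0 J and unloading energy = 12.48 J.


Hysteresis loss = loading - unloading
= 16.0 - 12.48
= 3.52 J

3.52 J


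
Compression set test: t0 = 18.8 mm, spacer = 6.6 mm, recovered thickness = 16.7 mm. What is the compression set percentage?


CS = (t0 - recovered) / (t0 - ts) * 100
= (18.8 - 16.7) / (18.8 - 6.6) * 100
= 2.1 / 12.2 * 100
= 17.2%

17.2%


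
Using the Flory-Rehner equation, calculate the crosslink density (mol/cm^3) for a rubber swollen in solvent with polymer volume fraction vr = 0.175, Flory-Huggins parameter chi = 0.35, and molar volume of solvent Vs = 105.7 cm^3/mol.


ln(1 - vr) = ln(1 - 0.175) = -0.1924
Numerator = -((-0.1924) + 0.175 + 0.35 * 0.175^2) = 0.0067
Denominator = 105.7 * (0.175^(1/3) - 0.175/2) = 49.8740
nu = 0.0067 / 49.8740 = 1.3340e-04 mol/cm^3

1.3340e-04 mol/cm^3


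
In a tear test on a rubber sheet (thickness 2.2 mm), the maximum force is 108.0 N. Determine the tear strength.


Tear strength = force / thickness
= 108.0 / 2.2
= 49.09 N/mm

49.09 N/mm


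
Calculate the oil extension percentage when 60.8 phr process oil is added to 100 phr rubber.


Oil % = oil / (100 + oil) * 100
= 60.8 / (100 + 60.8) * 100
= 60.8 / 160.8 * 100
= 37.81%

37.81%


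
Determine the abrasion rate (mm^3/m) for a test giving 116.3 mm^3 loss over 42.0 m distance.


Rate = volume_loss / distance
= 116.3 / 42.0
= 2.769 mm^3/m

2.769 mm^3/m


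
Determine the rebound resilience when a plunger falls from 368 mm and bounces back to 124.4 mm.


Resilience = h_rebound / h_drop * 100
= 124.4 / 368 * 100
= 33.8%

33.8%


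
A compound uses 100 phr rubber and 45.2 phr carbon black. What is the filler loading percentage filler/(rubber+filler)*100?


Filler % = filler / (rubber + filler) * 100
= 45.2 / (100 + 45.2) * 100
= 45.2 / 145.2 * 100
= 31.13%

31.13%


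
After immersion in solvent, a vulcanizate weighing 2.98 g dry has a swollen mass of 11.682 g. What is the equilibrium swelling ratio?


Q = W_swollen / W_dry
Q = 11.682 / 2.98
Q = 3.92

Q = 3.92


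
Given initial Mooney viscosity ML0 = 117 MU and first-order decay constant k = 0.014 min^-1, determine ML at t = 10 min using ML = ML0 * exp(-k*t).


ML = ML0 * exp(-k * t)
ML = 117 * exp(-0.014 * 10)
ML = 117 * 0.8694
ML = 101.71 MU

101.71 MU


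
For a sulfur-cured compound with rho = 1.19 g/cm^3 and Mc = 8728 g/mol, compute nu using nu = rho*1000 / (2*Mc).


nu = rho * 1000 / (2 * Mc)
nu = 1.19 * 1000 / (2 * 8728)
nu = 1190.0 / 17456
nu = 0.0682 mol/L

0.0682 mol/L


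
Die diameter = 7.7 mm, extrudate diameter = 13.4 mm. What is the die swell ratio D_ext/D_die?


Die swell ratio = D_extrudate / D_die
= 13.4 / 7.7
= 1.74

Die swell = 1.74


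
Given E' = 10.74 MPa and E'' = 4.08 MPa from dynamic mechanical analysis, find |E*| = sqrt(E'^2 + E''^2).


|E*| = sqrt(E'^2 + E''^2)
= sqrt(10.74^2 + 4.08^2)
= sqrt(115.3476 + 16.6464)
= 11.489 MPa

11.489 MPa


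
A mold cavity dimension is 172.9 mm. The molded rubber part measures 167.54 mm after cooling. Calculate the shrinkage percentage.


Shrinkage = (mold - part) / mold * 100
= (172.9 - 167.54) / 172.9 * 100
= 5.36 / 172.9 * 100
= 3.1%

3.1%


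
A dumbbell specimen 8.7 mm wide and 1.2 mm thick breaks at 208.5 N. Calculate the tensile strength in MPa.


Area = width * thickness = 8.7 * 1.2 = 10.44 mm^2
TS = force / area = 208.5 / 10.44 = 19.97 MPa

19.97 MPa


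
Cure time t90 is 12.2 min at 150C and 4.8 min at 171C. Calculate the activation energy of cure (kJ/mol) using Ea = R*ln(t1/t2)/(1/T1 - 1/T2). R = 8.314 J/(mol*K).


T1 = 423.15 K, T2 = 444.15 K
1/T1 - 1/T2 = 1.1174e-04
ln(t1/t2) = ln(12.2/4.8) = 0.9328
Ea = 8.314 * 0.9328 / 1.1174e-04 = 69408.4909 J/mol
Ea = 69.41 kJ/mol

69.41 kJ/mol


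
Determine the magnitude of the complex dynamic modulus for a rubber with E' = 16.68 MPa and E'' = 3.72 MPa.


|E*| = sqrt(E'^2 + E''^2)
= sqrt(16.68^2 + 3.72^2)
= sqrt(278.2224 + 13.8384)
= 17.09 MPa

17.09 MPa


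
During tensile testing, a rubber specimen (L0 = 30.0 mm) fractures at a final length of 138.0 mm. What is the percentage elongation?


Elongation = (Lf - L0) / L0 * 100
= (138.0 - 30.0) / 30.0 * 100
= 108.0 / 30.0 * 100
= 360.0%

360.0%


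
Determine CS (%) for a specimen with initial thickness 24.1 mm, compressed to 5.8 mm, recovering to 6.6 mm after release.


CS = (t0 - recovered) / (t0 - ts) * 100
= (24.1 - 6.6) / (24.1 - 5.8) * 100
= 17.5 / 18.3 * 100
= 95.6%

95.6%


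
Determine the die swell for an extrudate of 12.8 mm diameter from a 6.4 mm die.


Die swell ratio = D_extrudate / D_die
= 12.8 / 6.4
= 2.0

Die swell = 2.0


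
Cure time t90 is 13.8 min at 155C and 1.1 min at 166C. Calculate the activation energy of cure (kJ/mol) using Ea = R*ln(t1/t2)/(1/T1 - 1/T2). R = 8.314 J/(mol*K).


T1 = 428.15 K, T2 = 439.15 K
1/T1 - 1/T2 = 5.8504e-05
ln(t1/t2) = ln(13.8/1.1) = 2.5294
Ea = 8.314 * 2.5294 / 5.8504e-05 = 359448.3911 J/mol
Ea = 359.45 kJ/mol

359.45 kJ/mol


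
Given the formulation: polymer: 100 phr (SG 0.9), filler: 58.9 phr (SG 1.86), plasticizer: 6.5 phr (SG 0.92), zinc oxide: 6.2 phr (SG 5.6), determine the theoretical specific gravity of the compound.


Sum of weights = 171.6
Volume contributions:
  polymer: 100/0.9 = 111.1111
  filler: 58.9/1.86 = 31.6667
  plasticizer: 6.5/0.92 = 7.0652
  zinc oxide: 6.2/5.6 = 1.1071
Sum of volumes = 150.9501
SG = 171.6 / 150.9501 = 1.137

SG = 1.137


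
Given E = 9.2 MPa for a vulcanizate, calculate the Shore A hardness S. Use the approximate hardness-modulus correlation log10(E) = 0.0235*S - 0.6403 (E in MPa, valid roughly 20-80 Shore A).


log10(E) = 0.0235*S - 0.6403  =>  S = (log10(E) + 0.6403) / 0.0235
log10(9.2) = 0.963788
S = (0.963788 + 0.6403) / 0.0235 = 1.604088 / 0.0235
S = 68.3

Shore A = 68.3


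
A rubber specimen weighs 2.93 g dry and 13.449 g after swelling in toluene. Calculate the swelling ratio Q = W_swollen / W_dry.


Q = W_swollen / W_dry
Q = 13.449 / 2.93
Q = 4.59

Q = 4.59


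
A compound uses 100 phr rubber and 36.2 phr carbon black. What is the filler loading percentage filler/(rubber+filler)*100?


Filler % = filler / (rubber + filler) * 100
= 36.2 / (100 + 36.2) * 100
= 36.2 / 136.2 * 100
= 26.58%

26.58%


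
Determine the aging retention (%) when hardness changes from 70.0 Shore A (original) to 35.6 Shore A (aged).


Retention = aged / original * 100
= 35.6 / 70.0 * 100
= 50.9%

50.9%


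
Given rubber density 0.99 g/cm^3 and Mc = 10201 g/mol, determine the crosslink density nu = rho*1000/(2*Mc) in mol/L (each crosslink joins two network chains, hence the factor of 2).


nu = rho * 1000 / (2 * Mc)
nu = 0.99 * 1000 / (2 * 10201)
nu = 990.0 / 20402
nu = 0.0485 mol/L

0.0485 mol/L


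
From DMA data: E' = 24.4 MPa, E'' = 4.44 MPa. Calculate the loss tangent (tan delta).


tan delta = E'' / E'
= 4.44 / 24.4
= 0.182

tan delta = 0.182


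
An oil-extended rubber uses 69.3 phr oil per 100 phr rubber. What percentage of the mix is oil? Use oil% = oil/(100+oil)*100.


Oil % = oil / (100 + oil) * 100
= 69.3 / (100 + 69.3) * 100
= 69.3 / 169.3 * 100
= 40.93%

40.93%


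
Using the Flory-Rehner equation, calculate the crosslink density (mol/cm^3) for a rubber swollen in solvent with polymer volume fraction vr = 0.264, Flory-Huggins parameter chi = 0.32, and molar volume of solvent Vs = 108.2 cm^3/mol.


ln(1 - vr) = ln(1 - 0.264) = -0.3065
Numerator = -((-0.3065) + 0.264 + 0.32 * 0.264^2) = 0.0202
Denominator = 108.2 * (0.264^(1/3) - 0.264/2) = 55.1286
nu = 0.0202 / 55.1286 = 3.6682e-04 mol/cm^3

3.6682e-04 mol/cm^3


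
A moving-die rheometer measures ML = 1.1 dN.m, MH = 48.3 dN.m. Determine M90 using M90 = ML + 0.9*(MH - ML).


M90 = ML + 0.9 * (MH - ML)
M90 = 1.1 + 0.9 * (48.3 - 1.1)
M90 = 1.1 + 0.9 * 47.2
M90 = 43.58 dN.m

43.58 dN.m


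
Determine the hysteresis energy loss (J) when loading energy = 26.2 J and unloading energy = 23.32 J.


Hysteresis loss = loading - unloading
= 26.2 - 23.32
= 2.88 J

2.88 J


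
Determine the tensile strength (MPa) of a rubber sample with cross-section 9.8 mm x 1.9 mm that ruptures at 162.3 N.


Area = width * thickness = 9.8 * 1.9 = 18.62 mm^2
TS = force / area = 162.3 / 18.62 = 8.72 MPa

8.72 MPa


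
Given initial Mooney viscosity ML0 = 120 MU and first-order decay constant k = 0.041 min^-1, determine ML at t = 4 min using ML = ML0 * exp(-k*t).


ML = ML0 * exp(-k * t)
ML = 120 * exp(-0.041 * 4)
ML = 120 * 0.8487
ML = 101.85 MU

101.85 MU


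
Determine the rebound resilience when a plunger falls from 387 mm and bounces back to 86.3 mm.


Resilience = h_rebound / h_drop * 100
= 86.3 / 387 * 100
= 22.3%

22.3%


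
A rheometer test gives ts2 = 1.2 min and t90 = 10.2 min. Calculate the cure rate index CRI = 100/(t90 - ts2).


CRI = 100 / (t90 - ts2)
= 100 / (10.2 - 1.2)
= 100 / 9.0
= 11.11 min^-1

11.11 min^-1


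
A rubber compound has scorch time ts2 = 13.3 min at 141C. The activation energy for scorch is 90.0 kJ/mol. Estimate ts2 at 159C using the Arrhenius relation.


Convert temperatures: T1 = 141 + 273.15 = 414.15 K, T2 = 159 + 273.15 = 432.15 K
ts2_new = 13.3 * exp(90000 / 8.314 * (1/432.15 - 1/414.15))
1/T2 - 1/T1 = -1.0057e-04
ts2_new = 4.48 min

4.48 min


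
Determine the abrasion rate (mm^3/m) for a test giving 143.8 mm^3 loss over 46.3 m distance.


Rate = volume_loss / distance
= 143.8 / 46.3
= 3.106 mm^3/m

3.106 mm^3/m


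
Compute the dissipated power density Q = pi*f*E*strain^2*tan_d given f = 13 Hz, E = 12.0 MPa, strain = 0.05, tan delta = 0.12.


Q = pi * f * E * strain^2 * tan_d
= pi * 13 * 12.0 * 0.05^2 * 0.12
= pi * 13 * 12.0 * 0.0025 * 0.12
= 0.1470

Q = 0.1470


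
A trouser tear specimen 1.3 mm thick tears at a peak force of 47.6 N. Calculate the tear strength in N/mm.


Tear strength = force / thickness
= 47.6 / 1.3
= 36.62 N/mm

36.62 N/mm


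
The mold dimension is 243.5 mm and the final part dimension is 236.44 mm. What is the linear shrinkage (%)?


Shrinkage = (mold - part) / mold * 100
= (243.5 - 236.44) / 243.5 * 100
= 7.06 / 243.5 * 100
= 2.9%

2.9%


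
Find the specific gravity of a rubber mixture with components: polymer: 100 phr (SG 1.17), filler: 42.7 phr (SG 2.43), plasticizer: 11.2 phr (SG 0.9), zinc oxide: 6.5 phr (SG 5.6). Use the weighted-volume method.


Sum of weights = 160.4
Volume contributions:
  polymer: 100/1.17 = 85.4701
  filler: 42.7/2.43 = 17.5720
  plasticizer: 11.2/0.9 = 12.4444
  zinc oxide: 6.5/5.6 = 1.1607
Sum of volumes = 116.6473
SG = 160.4 / 116.6473 = 1.375

SG = 1.375


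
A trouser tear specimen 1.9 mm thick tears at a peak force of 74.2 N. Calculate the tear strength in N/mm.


Tear strength = force / thickness
= 74.2 / 1.9
= 39.05 N/mm

39.05 N/mm


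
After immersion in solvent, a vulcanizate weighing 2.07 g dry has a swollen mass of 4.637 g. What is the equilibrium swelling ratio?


Q = W_swollen / W_dry
Q = 4.637 / 2.07
Q = 2.24

Q = 2.24


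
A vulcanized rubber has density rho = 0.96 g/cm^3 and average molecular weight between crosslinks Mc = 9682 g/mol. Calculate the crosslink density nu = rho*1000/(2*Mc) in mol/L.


nu = rho * 1000 / (2 * Mc)
nu = 0.96 * 1000 / (2 * 9682)
nu = 960.0 / 19364
nu = 0.0496 mol/L

0.0496 mol/L


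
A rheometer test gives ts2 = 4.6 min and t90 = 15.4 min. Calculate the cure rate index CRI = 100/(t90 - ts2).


CRI = 100 / (t90 - ts2)
= 100 / (15.4 - 4.6)
= 100 / 10.8
= 9.26 min^-1

9.26 min^-1


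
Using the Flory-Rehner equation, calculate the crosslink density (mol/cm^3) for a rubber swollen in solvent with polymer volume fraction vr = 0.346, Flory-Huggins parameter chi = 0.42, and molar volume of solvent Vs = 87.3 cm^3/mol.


ln(1 - vr) = ln(1 - 0.346) = -0.4246
Numerator = -((-0.4246) + 0.346 + 0.42 * 0.346^2) = 0.0284
Denominator = 87.3 * (0.346^(1/3) - 0.346/2) = 46.1847
nu = 0.0284 / 46.1847 = 6.1421e-04 mol/cm^3

6.1421e-04 mol/cm^3


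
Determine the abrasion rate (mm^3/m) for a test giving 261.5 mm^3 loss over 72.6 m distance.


Rate = volume_loss / distance
= 261.5 / 72.6
= 3.602 mm^3/m

3.602 mm^3/m


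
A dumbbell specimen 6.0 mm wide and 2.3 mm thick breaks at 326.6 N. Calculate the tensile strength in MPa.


Area = width * thickness = 6.0 * 2.3 = 13.8 mm^2
TS = force / area = 326.6 / 13.8 = 23.67 MPa

23.67 MPa


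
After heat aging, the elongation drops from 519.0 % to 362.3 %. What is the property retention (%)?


Retention = aged / original * 100
= 362.3 / 519.0 * 100
= 69.8%

69.8%


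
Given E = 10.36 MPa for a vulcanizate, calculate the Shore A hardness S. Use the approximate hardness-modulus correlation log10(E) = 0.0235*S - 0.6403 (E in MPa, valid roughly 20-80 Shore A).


log10(E) = 0.0235*S - 0.6403  =>  S = (log10(E) + 0.6403) / 0.0235
log10(10.36) = 1.015360
S = (1.015360 + 0.6403) / 0.0235 = 1.655660 / 0.0235
S = 70.5

Shore A = 70.5


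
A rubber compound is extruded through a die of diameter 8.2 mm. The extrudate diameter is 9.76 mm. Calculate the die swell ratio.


Die swell ratio = D_extrudate / D_die
= 9.76 / 8.2
= 1.19

Die swell = 1.19


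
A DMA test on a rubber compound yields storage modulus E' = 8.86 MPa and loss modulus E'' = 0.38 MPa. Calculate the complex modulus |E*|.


|E*| = sqrt(E'^2 + E''^2)
= sqrt(8.86^2 + 0.38^2)
= sqrt(78.4996 + 0.1444)
= 8.868 MPa

8.868 MPa


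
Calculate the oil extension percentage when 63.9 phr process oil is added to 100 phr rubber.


Oil % = oil / (100 + oil) * 100
= 63.9 / (100 + 63.9) * 100
= 63.9 / 163.9 * 100
= 38.99%

38.99%


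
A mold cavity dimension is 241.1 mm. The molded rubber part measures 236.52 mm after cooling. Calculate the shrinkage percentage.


Shrinkage = (mold - part) / mold * 100
= (241.1 - 236.52) / 241.1 * 100
= 4.58 / 241.1 * 100
= 1.9%

1.9%


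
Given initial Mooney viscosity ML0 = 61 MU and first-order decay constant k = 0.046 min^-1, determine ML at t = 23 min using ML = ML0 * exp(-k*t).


ML = ML0 * exp(-k * t)
ML = 61 * exp(-0.046 * 23)
ML = 61 * 0.3471
ML = 21.18 MU

21.18 MU


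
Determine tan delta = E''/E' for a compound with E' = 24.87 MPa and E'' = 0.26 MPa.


tan delta = E'' / E'
= 0.26 / 24.87
= 0.0105

tan delta = 0.0105


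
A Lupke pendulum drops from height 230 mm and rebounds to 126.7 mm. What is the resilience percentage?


Resilience = h_rebound / h_drop * 100
= 126.7 / 230 * 100
= 55.1%

55.1%


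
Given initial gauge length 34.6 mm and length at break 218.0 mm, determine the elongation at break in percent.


Elongation = (Lf - L0) / L0 * 100
= (218.0 - 34.6) / 34.6 * 100
= 183.4 / 34.6 * 100
= 530.1%

530.1%


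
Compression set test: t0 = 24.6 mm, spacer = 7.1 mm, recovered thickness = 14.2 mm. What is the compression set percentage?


CS = (t0 - recovered) / (t0 - ts) * 100
= (24.6 - 14.2) / (24.6 - 7.1) * 100
= 10.4 / 17.5 * 100
= 59.4%

59.4%


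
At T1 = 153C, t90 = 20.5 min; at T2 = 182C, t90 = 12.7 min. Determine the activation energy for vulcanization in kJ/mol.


T1 = 426.15 K, T2 = 455.15 K
1/T1 - 1/T2 = 1.4951e-04
ln(t1/t2) = ln(20.5/12.7) = 0.4788
Ea = 8.314 * 0.4788 / 1.4951e-04 = 26625.8799 J/mol
Ea = 26.63 kJ/mol

26.63 kJ/mol


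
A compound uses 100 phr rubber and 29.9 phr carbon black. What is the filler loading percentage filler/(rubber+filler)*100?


Filler % = filler / (rubber + filler) * 100
= 29.9 / (100 + 29.9) * 100
= 29.9 / 129.9 * 100
= 23.02%

23.02%


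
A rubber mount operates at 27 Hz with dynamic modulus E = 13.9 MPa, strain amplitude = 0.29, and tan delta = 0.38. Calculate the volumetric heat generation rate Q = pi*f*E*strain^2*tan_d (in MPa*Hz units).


Q = pi * f * E * strain^2 * tan_d
= pi * 27 * 13.9 * 0.29^2 * 0.38
= pi * 27 * 13.9 * 0.0841 * 0.38
= 37.6798

Q = 37.6798


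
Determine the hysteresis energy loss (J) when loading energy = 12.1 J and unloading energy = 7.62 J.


Hysteresis loss = loading - unloading
= 12.1 - 7.62
= 4.48 J

4.48 J


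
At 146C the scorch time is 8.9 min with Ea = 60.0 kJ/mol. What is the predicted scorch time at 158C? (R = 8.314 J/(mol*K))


Convert temperatures: T1 = 146 + 273.15 = 419.15 K, T2 = 158 + 273.15 = 431.15 K
ts2_new = 8.9 * exp(60000 / 8.314 * (1/431.15 - 1/419.15))
1/T2 - 1/T1 = -6.6402e-05
ts2_new = 5.51 min

5.51 min


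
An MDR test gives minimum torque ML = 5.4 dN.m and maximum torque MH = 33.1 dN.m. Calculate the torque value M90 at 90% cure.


M90 = ML + 0.9 * (MH - ML)
M90 = 5.4 + 0.9 * (33.1 - 5.4)
M90 = 5.4 + 0.9 * 27.7
M90 = 30.33 dN.m

30.33 dN.m


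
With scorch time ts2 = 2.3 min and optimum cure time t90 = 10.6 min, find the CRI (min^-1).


CRI = 100 / (t90 - ts2)
= 100 / (10.6 - 2.3)
= 100 / 8.3
= 12.05 min^-1

12.05 min^-1


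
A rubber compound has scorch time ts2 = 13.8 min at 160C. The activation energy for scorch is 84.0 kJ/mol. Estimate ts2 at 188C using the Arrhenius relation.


Convert temperatures: T1 = 160 + 273.15 = 433.15 K, T2 = 188 + 273.15 = 461.15 K
ts2_new = 13.8 * exp(84000 / 8.314 * (1/461.15 - 1/433.15))
1/T2 - 1/T1 = -1.4018e-04
ts2_new = 3.35 min

3.35 min


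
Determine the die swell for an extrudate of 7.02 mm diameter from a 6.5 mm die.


Die swell ratio = D_extrudate / D_die
= 7.02 / 6.5
= 1.08

Die swell = 1.08


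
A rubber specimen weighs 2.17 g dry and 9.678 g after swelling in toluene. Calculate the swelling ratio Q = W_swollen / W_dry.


Q = W_swollen / W_dry
Q = 9.678 / 2.17
Q = 4.46

Q = 4.46


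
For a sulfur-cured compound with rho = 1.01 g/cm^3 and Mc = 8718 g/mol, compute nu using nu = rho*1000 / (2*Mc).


nu = rho * 1000 / (2 * Mc)
nu = 1.01 * 1000 / (2 * 8718)
nu = 1010.0 / 17436
nu = 0.0579 mol/L

0.0579 mol/L


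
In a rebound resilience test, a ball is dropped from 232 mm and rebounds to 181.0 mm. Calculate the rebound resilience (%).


Resilience = h_rebound / h_drop * 100
= 181.0 / 232 * 100
= 78.0%

78.0%


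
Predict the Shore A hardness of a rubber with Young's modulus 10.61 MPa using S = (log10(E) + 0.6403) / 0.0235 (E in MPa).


log10(E) = 0.0235*S - 0.6403  =>  S = (log10(E) + 0.6403) / 0.0235
log10(10.61) = 1.025715
S = (1.025715 + 0.6403) / 0.0235 = 1.666015 / 0.0235
S = 70.9

Shore A = 70.9


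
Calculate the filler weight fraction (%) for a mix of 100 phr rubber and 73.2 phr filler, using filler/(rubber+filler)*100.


Filler % = filler / (rubber + filler) * 100
= 73.2 / (100 + 73.2) * 100
= 73.2 / 173.2 * 100
= 42.26%

42.26%


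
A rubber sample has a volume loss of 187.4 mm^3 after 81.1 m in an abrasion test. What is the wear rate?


Rate = volume_loss / distance
= 187.4 / 81.1
= 2.311 mm^3/m

2.311 mm^3/m


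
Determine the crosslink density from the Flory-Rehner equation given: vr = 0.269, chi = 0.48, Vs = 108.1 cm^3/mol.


ln(1 - vr) = ln(1 - 0.269) = -0.3133
Numerator = -((-0.3133) + 0.269 + 0.48 * 0.269^2) = 0.0096
Denominator = 108.1 * (0.269^(1/3) - 0.269/2) = 55.2425
nu = 0.0096 / 55.2425 = 1.7393e-04 mol/cm^3

1.7393e-04 mol/cm^3


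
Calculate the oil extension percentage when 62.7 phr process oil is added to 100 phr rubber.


Oil % = oil / (100 + oil) * 100
= 62.7 / (100 + 62.7) * 100
= 62.7 / 162.7 * 100
= 38.54%

38.54%


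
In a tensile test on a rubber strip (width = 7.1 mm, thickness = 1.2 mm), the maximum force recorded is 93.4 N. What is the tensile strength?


Area = width * thickness = 7.1 * 1.2 = 8.52 mm^2
TS = force / area = 93.4 / 8.52 = 10.96 MPa

10.96 MPa


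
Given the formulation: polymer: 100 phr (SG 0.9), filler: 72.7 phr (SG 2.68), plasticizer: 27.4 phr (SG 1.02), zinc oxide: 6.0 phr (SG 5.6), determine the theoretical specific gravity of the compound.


Sum of weights = 206.1
Volume contributions:
  polymer: 100/0.9 = 111.1111
  filler: 72.7/2.68 = 27.1269
  plasticizer: 27.4/1.02 = 26.8627
  zinc oxide: 6.0/5.6 = 1.0714
Sum of volumes = 166.1722
SG = 206.1 / 166.1722 = 1.24

SG = 1.24


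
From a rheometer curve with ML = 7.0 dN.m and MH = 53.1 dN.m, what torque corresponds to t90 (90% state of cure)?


M90 = ML + 0.9 * (MH - ML)
M90 = 7.0 + 0.9 * (53.1 - 7.0)
M90 = 7.0 + 0.9 * 46.1
M90 = 48.49 dN.m

48.49 dN.m


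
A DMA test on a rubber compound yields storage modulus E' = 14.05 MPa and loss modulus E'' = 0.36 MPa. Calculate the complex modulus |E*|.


|E*| = sqrt(E'^2 + E''^2)
= sqrt(14.05^2 + 0.36^2)
= sqrt(197.4025 + 0.1296)
= 14.055 MPa

14.055 MPa


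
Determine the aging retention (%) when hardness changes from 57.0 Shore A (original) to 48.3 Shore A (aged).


Retention = aged / original * 100
= 48.3 / 57.0 * 100
= 84.7%

84.7%


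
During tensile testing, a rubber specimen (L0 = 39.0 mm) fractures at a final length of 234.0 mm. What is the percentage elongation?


Elongation = (Lf - L0) / L0 * 100
= (234.0 - 39.0) / 39.0 * 100
= 195.0 / 39.0 * 100
= 500.0%

500.0%


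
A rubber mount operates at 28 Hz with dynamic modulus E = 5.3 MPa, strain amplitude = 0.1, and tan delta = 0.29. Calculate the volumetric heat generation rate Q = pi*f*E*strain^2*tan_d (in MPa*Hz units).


Q = pi * f * E * strain^2 * tan_d
= pi * 28 * 5.3 * 0.1^2 * 0.29
= pi * 28 * 5.3 * 0.0100 * 0.29
= 1.3520

Q = 1.3520


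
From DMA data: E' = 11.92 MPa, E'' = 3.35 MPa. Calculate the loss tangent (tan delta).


tan delta = E'' / E'
= 3.35 / 11.92
= 0.281

tan delta = 0.281


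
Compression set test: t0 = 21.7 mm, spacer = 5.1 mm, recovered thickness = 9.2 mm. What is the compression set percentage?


CS = (t0 - recovered) / (t0 - ts) * 100
= (21.7 - 9.2) / (21.7 - 5.1) * 100
= 12.5 / 16.6 * 100
= 75.3%

75.3%


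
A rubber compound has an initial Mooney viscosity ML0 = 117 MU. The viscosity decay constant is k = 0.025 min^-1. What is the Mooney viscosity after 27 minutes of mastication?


ML = ML0 * exp(-k * t)
ML = 117 * exp(-0.025 * 27)
ML = 117 * 0.5092
ML = 59.57 MU

59.57 MU


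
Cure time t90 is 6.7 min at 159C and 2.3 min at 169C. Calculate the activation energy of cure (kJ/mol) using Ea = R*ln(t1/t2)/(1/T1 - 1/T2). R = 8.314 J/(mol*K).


T1 = 432.15 K, T2 = 442.15 K
1/T1 - 1/T2 = 5.2335e-05
ln(t1/t2) = ln(6.7/2.3) = 1.0692
Ea = 8.314 * 1.0692 / 5.2335e-05 = 169852.7053 J/mol
Ea = 169.85 kJ/mol

169.85 kJ/mol


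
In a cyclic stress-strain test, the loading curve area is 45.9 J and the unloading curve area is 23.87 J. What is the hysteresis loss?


Hysteresis loss = loading - unloading
= 45.9 - 23.87
= 22.03 J

22.03 J


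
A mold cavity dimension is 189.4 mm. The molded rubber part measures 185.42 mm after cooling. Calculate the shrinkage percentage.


Shrinkage = (mold - part) / mold * 100
= (189.4 - 185.42) / 189.4 * 100
= 3.98 / 189.4 * 100
= 2.1%

2.1%


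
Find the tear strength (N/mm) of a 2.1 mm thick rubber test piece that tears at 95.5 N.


Tear strength = force / thickness
= 95.5 / 2.1
= 45.48 N/mm

45.48 N/mm


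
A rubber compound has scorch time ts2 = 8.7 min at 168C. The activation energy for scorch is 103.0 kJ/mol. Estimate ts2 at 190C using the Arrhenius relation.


Convert temperatures: T1 = 168 + 273.15 = 441.15 K, T2 = 190 + 273.15 = 463.15 K
ts2_new = 8.7 * exp(103000 / 8.314 * (1/463.15 - 1/441.15))
1/T2 - 1/T1 = -1.0767e-04
ts2_new = 2.29 min

2.29 min


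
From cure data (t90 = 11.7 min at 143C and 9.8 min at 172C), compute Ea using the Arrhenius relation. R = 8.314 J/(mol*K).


T1 = 416.15 K, T2 = 445.15 K
1/T1 - 1/T2 = 1.5655e-04
ln(t1/t2) = ln(11.7/9.8) = 0.1772
Ea = 8.314 * 0.1772 / 1.5655e-04 = 9411.2615 J/mol
Ea = 9.41 kJ/mol

9.41 kJ/mol


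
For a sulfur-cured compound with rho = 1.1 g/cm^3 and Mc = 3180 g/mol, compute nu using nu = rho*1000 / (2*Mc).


nu = rho * 1000 / (2 * Mc)
nu = 1.1 * 1000 / (2 * 3180)
nu = 1100.0 / 6360
nu = 0.1730 mol/L

0.1730 mol/L


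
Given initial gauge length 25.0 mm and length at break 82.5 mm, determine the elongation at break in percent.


Elongation = (Lf - L0) / L0 * 100
= (82.5 - 25.0) / 25.0 * 100
= 57.5 / 25.0 * 100
= 230.0%

230.0%
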